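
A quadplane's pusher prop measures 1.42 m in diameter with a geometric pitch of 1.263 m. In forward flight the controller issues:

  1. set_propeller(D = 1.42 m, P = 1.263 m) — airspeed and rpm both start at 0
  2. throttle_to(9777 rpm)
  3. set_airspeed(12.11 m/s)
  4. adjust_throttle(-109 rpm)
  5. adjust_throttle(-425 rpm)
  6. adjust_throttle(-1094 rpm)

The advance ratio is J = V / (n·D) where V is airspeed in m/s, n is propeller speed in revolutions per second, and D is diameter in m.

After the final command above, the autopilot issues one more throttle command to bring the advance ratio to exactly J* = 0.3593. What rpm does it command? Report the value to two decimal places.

set_propeller: D = 1.42 m, P = 1.263 m (p = P/D = 0.889437); state ← (V=0, rpm=0)
throttle_to(9777): rpm ← 9777
set_airspeed(12.11): V ← 12.11 m/s
adjust_throttle(-109): rpm ← 9777 -109 = 9668
adjust_throttle(-425): rpm ← 9668 -425 = 9243
adjust_throttle(-1094): rpm ← 9243 -1094 = 8149
final state: V = 12.11 m/s, rpm = 8149 → n = rpm/60 = 135.816667 rev/s
target J* = 0.3593; solve J* = V/(n·D) for n: n = V/(J*·D) = 12.11/(0.3593 × 1.42) = 23.735511 rev/s
rpm = 60·n = 1424.130645

rpm = 1424.13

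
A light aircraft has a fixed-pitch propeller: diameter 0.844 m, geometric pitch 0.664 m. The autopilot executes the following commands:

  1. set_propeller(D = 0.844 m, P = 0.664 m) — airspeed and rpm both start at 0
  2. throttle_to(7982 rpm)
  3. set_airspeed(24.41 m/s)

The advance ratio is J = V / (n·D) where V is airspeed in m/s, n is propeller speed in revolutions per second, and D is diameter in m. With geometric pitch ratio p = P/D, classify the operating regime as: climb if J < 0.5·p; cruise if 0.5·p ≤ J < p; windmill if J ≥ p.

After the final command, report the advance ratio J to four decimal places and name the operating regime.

set_propeller: D = 0.844 m, P = 0.664 m (p = P/D = 0.786730); state ← (V=0, rpm=0)
throttle_to(7982): rpm ← 7982
set_airspeed(24.41): V ← 24.41 m/s
final state: V = 24.41 m/s, rpm = 7982 → n = rpm/60 = 133.033333 rev/s
J = V / (n·D) = 24.41 / (133.033333 × 0.844) = 0.217403
regime bands: climb J<0.3934 | cruise [0.3934, 0.7867) | windmill J≥0.7867
J = 0.2174 → climb

J = 0.2174, regime = climb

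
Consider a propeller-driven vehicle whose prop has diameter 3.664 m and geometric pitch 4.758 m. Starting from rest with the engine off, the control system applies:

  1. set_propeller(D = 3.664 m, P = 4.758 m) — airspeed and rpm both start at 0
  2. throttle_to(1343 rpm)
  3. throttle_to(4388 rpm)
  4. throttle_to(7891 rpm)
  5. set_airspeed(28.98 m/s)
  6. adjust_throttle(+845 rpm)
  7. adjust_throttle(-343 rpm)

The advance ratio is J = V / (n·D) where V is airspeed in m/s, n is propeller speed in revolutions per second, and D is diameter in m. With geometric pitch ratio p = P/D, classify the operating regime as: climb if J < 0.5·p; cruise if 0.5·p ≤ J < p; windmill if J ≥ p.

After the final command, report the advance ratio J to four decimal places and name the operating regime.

J = 0.0565, regime = climb

set_propeller: D = 3.664 m, P = 4.758 m (p = P/D = 1.298581); state ← (V=0, rpm=0)
throttle_to(1343): rpm ← 1343
throttle_to(4388): rpm ← 4388
throttle_to(7891): rpm ← 7891
set_airspeed(28.98): V ← 28.98 m/s
adjust_throttle(+845): rpm ← 7891 +845 = 8736
adjust_throttle(-343): rpm ← 8736 -343 = 8393
final state: V = 28.98 m/s, rpm = 8393 → n = rpm/60 = 139.883333 rev/s
J = V / (n·D) = 28.98 / (139.883333 × 3.664) = 0.056543
regime bands: climb J<0.6493 | cruise [0.6493, 1.2986) | windmill J≥1.2986
J = 0.0565 → climb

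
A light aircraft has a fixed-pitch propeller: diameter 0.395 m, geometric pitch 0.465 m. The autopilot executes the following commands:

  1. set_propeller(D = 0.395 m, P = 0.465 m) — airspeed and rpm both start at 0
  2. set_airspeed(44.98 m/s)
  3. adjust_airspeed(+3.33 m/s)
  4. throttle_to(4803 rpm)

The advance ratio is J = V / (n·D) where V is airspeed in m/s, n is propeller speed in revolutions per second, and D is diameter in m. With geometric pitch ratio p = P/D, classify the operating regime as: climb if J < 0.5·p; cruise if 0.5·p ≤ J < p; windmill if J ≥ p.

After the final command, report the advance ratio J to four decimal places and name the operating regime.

set_propeller: D = 0.395 m, P = 0.465 m (p = P/D = 1.177215); state ← (V=0, rpm=0)
set_airspeed(44.98): V ← 44.98 m/s
adjust_airspeed(+3.33): V ← 44.98 +3.33 = 48.31 m/s
throttle_to(4803): rpm ← 4803
final state: V = 48.31 m/s, rpm = 4803 → n = rpm/60 = 80.050000 rev/s
J = V / (n·D) = 48.31 / (80.050000 × 0.395) = 1.527843
regime bands: climb J<0.5886 | cruise [0.5886, 1.1772) | windmill J≥1.1772
J = 1.5278 → windmill

J = 1.5278, regime = windmill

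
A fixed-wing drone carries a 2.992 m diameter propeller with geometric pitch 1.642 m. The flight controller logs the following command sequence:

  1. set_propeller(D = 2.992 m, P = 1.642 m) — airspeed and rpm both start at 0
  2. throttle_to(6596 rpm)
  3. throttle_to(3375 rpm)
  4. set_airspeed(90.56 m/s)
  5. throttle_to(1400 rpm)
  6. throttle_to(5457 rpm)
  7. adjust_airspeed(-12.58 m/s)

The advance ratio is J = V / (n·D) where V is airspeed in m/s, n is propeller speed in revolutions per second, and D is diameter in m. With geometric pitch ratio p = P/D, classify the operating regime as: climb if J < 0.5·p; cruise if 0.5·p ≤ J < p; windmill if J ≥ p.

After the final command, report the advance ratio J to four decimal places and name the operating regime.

J = 0.2866, regime = cruise

set_propeller: D = 2.992 m, P = 1.642 m (p = P/D = 0.548797); state ← (V=0, rpm=0)
throttle_to(6596): rpm ← 6596
throttle_to(3375): rpm ← 3375
set_airspeed(90.56): V ← 90.56 m/s
throttle_to(1400): rpm ← 1400
throttle_to(5457): rpm ← 5457
adjust_airspeed(-12.58): V ← 90.56 -12.58 = 77.98 m/s
final state: V = 77.98 m/s, rpm = 5457 → n = rpm/60 = 90.950000 rev/s
J = V / (n·D) = 77.98 / (90.950000 × 2.992) = 0.286562
regime bands: climb J<0.2744 | cruise [0.2744, 0.5488) | windmill J≥0.5488
J = 0.2866 → cruise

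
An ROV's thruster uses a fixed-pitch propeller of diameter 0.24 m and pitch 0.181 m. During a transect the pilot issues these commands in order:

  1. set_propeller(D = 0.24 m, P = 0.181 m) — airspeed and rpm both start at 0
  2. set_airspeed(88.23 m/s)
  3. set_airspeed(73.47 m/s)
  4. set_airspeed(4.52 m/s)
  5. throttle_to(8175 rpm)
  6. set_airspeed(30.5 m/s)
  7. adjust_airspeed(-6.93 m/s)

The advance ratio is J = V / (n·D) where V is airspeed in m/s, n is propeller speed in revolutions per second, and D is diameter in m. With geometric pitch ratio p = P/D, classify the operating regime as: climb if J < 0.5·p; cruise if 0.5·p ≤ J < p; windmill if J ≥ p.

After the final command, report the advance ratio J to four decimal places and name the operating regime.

set_propeller: D = 0.24 m, P = 0.181 m (p = P/D = 0.754167); state ← (V=0, rpm=0)
set_airspeed(88.23): V ← 88.23 m/s
set_airspeed(73.47): V ← 73.47 m/s
set_airspeed(4.52): V ← 4.52 m/s
throttle_to(8175): rpm ← 8175
set_airspeed(30.5): V ← 30.5 m/s
adjust_airspeed(-6.93): V ← 30.5 -6.93 = 23.57 m/s
final state: V = 23.57 m/s, rpm = 8175 → n = rpm/60 = 136.250000 rev/s
J = V / (n·D) = 23.57 / (136.250000 × 0.24) = 0.720795
regime bands: climb J<0.3771 | cruise [0.3771, 0.7542) | windmill J≥0.7542
J = 0.7208 → cruise

J = 0.7208, regime = cruise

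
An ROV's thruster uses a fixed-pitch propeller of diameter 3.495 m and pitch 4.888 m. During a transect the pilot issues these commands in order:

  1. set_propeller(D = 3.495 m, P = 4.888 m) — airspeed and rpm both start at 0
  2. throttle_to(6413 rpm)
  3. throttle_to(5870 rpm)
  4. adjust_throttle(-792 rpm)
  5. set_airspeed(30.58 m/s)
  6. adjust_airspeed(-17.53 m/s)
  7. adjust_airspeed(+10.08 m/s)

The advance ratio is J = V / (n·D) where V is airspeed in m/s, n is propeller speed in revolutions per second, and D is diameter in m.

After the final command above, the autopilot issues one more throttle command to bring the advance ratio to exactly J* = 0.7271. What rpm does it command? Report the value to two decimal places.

set_propeller: D = 3.495 m, P = 4.888 m (p = P/D = 1.398569); state ← (V=0, rpm=0)
throttle_to(6413): rpm ← 6413
throttle_to(5870): rpm ← 5870
adjust_throttle(-792): rpm ← 5870 -792 = 5078
set_airspeed(30.58): V ← 30.58 m/s
adjust_airspeed(-17.53): V ← 30.58 -17.53 = 13.05 m/s
adjust_airspeed(+10.08): V ← 13.05 +10.08 = 23.13 m/s
final state: V = 23.13 m/s, rpm = 5078 → n = rpm/60 = 84.633333 rev/s
target J* = 0.7271; solve J* = V/(n·D) for n: n = V/(J*·D) = 23.13/(0.7271 × 3.495) = 9.101947 rev/s
rpm = 60·n = 546.116827

rpm = 546.12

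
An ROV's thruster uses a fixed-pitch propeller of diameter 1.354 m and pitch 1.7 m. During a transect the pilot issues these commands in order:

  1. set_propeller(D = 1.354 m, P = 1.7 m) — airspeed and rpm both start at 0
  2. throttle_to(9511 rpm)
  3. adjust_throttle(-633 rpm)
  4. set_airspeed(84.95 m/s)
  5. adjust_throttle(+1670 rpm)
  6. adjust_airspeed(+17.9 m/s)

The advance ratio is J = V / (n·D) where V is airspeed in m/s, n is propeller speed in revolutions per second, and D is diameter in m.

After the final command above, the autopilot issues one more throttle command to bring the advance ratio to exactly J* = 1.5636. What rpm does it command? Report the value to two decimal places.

rpm = 2914.82

set_propeller: D = 1.354 m, P = 1.7 m (p = P/D = 1.255539); state ← (V=0, rpm=0)
throttle_to(9511): rpm ← 9511
adjust_throttle(-633): rpm ← 9511 -633 = 8878
set_airspeed(84.95): V ← 84.95 m/s
adjust_throttle(+1670): rpm ← 8878 +1670 = 10548
adjust_airspeed(+17.9): V ← 84.95 +17.9 = 102.85 m/s
final state: V = 102.85 m/s, rpm = 10548 → n = rpm/60 = 175.800000 rev/s
target J* = 1.5636; solve J* = V/(n·D) for n: n = V/(J*·D) = 102.85/(1.5636 × 1.354) = 48.580275 rev/s
rpm = 60·n = 2914.816507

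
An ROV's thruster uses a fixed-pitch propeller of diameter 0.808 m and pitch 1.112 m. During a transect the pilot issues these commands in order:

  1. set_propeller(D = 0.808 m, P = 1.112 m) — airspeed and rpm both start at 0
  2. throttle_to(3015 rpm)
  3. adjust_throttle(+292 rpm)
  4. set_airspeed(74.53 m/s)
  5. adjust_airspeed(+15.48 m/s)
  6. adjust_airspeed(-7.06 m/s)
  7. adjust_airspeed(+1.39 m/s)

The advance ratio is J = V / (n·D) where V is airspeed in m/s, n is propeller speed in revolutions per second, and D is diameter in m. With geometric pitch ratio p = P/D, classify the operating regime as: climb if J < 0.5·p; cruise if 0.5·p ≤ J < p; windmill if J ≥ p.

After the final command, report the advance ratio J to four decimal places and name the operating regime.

J = 1.8938, regime = windmill

set_propeller: D = 0.808 m, P = 1.112 m (p = P/D = 1.376238); state ← (V=0, rpm=0)
throttle_to(3015): rpm ← 3015
adjust_throttle(+292): rpm ← 3015 +292 = 3307
set_airspeed(74.53): V ← 74.53 m/s
adjust_airspeed(+15.48): V ← 74.53 +15.48 = 90.01 m/s
adjust_airspeed(-7.06): V ← 90.01 -7.06 = 82.95 m/s
adjust_airspeed(+1.39): V ← 82.95 +1.39 = 84.34 m/s
final state: V = 84.34 m/s, rpm = 3307 → n = rpm/60 = 55.116667 rev/s
J = V / (n·D) = 84.34 / (55.116667 × 0.808) = 1.893823
regime bands: climb J<0.6881 | cruise [0.6881, 1.3762) | windmill J≥1.3762
J = 1.8938 → windmill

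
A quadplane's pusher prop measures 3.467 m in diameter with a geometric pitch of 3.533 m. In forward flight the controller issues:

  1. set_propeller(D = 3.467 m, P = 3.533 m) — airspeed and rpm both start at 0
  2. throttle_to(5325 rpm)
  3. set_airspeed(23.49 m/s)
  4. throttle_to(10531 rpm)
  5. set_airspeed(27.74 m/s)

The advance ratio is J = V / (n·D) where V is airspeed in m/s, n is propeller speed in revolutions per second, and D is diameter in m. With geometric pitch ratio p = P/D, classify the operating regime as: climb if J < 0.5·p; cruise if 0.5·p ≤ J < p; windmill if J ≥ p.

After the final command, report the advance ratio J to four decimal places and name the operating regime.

J = 0.0456, regime = climb

set_propeller: D = 3.467 m, P = 3.533 m (p = P/D = 1.019037); state ← (V=0, rpm=0)
throttle_to(5325): rpm ← 5325
set_airspeed(23.49): V ← 23.49 m/s
throttle_to(10531): rpm ← 10531
set_airspeed(27.74): V ← 27.74 m/s
final state: V = 27.74 m/s, rpm = 10531 → n = rpm/60 = 175.516667 rev/s
J = V / (n·D) = 27.74 / (175.516667 × 3.467) = 0.045586
regime bands: climb J<0.5095 | cruise [0.5095, 1.0190) | windmill J≥1.0190
J = 0.0456 → climb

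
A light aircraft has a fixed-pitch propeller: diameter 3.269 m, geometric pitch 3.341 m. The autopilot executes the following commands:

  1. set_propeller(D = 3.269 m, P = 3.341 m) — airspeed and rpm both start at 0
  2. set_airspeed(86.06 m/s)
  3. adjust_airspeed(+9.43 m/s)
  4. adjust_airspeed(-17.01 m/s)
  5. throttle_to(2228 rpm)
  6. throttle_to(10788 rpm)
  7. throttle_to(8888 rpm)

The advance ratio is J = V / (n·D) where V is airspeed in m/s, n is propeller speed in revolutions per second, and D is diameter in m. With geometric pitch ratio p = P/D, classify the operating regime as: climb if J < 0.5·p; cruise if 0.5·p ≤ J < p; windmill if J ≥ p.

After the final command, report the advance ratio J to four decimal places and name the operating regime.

J = 0.1621, regime = climb

set_propeller: D = 3.269 m, P = 3.341 m (p = P/D = 1.022025); state ← (V=0, rpm=0)
set_airspeed(86.06): V ← 86.06 m/s
adjust_airspeed(+9.43): V ← 86.06 +9.43 = 95.49 m/s
adjust_airspeed(-17.01): V ← 95.49 -17.01 = 78.48 m/s
throttle_to(2228): rpm ← 2228
throttle_to(10788): rpm ← 10788
throttle_to(8888): rpm ← 8888
final state: V = 78.48 m/s, rpm = 8888 → n = rpm/60 = 148.133333 rev/s
J = V / (n·D) = 78.48 / (148.133333 × 3.269) = 0.162066
regime bands: climb J<0.5110 | cruise [0.5110, 1.0220) | windmill J≥1.0220
J = 0.1621 → climb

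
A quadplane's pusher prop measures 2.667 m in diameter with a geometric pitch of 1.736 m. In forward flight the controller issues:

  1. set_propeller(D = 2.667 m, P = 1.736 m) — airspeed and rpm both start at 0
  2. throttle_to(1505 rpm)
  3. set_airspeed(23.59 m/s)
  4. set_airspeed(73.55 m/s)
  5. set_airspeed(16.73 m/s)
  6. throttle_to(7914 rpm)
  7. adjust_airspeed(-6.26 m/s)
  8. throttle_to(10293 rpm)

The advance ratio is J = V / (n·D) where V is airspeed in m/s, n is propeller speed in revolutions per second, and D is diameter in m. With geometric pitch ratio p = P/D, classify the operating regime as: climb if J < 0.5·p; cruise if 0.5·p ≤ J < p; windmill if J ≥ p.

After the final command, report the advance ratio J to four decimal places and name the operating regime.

set_propeller: D = 2.667 m, P = 1.736 m (p = P/D = 0.650919); state ← (V=0, rpm=0)
throttle_to(1505): rpm ← 1505
set_airspeed(23.59): V ← 23.59 m/s
set_airspeed(73.55): V ← 73.55 m/s
set_airspeed(16.73): V ← 16.73 m/s
throttle_to(7914): rpm ← 7914
adjust_airspeed(-6.26): V ← 16.73 -6.26 = 10.47 m/s
throttle_to(10293): rpm ← 10293
final state: V = 10.47 m/s, rpm = 10293 → n = rpm/60 = 171.550000 rev/s
J = V / (n·D) = 10.47 / (171.550000 × 2.667) = 0.022884
regime bands: climb J<0.3255 | cruise [0.3255, 0.6509) | windmill J≥0.6509
J = 0.0229 → climb

J = 0.0229, regime = climb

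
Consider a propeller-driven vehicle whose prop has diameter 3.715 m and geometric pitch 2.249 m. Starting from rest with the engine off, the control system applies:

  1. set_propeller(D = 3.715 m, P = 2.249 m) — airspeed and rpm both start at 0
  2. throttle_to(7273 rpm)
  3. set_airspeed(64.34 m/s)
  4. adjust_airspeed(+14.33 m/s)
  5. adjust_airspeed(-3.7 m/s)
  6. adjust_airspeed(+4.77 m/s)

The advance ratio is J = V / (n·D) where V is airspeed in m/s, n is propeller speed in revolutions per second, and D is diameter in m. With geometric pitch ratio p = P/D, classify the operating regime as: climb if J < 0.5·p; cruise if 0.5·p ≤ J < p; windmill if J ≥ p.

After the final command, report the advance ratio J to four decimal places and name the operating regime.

set_propeller: D = 3.715 m, P = 2.249 m (p = P/D = 0.605384); state ← (V=0, rpm=0)
throttle_to(7273): rpm ← 7273
set_airspeed(64.34): V ← 64.34 m/s
adjust_airspeed(+14.33): V ← 64.34 +14.33 = 78.67 m/s
adjust_airspeed(-3.7): V ← 78.67 -3.7 = 74.97 m/s
adjust_airspeed(+4.77): V ← 74.97 +4.77 = 79.74 m/s
final state: V = 79.74 m/s, rpm = 7273 → n = rpm/60 = 121.216667 rev/s
J = V / (n·D) = 79.74 / (121.216667 × 3.715) = 0.177074
regime bands: climb J<0.3027 | cruise [0.3027, 0.6054) | windmill J≥0.6054
J = 0.1771 → climb

J = 0.1771, regime = climb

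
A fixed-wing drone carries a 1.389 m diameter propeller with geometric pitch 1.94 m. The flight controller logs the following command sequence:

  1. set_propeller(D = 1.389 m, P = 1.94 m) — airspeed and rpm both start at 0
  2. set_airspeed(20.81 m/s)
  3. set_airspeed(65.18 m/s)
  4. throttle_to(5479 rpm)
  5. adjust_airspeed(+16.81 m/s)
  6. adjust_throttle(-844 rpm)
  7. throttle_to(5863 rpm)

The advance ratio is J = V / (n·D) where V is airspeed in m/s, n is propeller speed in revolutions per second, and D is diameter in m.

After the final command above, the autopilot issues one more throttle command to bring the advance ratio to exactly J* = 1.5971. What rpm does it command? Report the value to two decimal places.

rpm = 2217.57

set_propeller: D = 1.389 m, P = 1.94 m (p = P/D = 1.396688); state ← (V=0, rpm=0)
set_airspeed(20.81): V ← 20.81 m/s
set_airspeed(65.18): V ← 65.18 m/s
throttle_to(5479): rpm ← 5479
adjust_airspeed(+16.81): V ← 65.18 +16.81 = 81.99 m/s
adjust_throttle(-844): rpm ← 5479 -844 = 4635
throttle_to(5863): rpm ← 5863
final state: V = 81.99 m/s, rpm = 5863 → n = rpm/60 = 97.716667 rev/s
target J* = 1.5971; solve J* = V/(n·D) for n: n = V/(J*·D) = 81.99/(1.5971 × 1.389) = 36.959538 rev/s
rpm = 60·n = 2217.572265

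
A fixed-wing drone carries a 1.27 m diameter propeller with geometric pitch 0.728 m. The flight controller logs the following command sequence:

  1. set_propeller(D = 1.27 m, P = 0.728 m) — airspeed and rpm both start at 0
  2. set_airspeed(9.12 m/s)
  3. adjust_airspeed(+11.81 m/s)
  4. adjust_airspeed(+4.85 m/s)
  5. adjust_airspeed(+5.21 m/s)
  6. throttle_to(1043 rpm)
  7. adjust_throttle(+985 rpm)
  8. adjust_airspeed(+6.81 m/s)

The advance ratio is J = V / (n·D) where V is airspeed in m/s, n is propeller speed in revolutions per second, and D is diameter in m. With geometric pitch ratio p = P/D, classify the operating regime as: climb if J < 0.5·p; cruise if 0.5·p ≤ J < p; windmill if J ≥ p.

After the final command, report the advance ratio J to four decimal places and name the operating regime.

J = 0.8806, regime = windmill

set_propeller: D = 1.27 m, P = 0.728 m (p = P/D = 0.573228); state ← (V=0, rpm=0)
set_airspeed(9.12): V ← 9.12 m/s
adjust_airspeed(+11.81): V ← 9.12 +11.81 = 20.93 m/s
adjust_airspeed(+4.85): V ← 20.93 +4.85 = 25.78 m/s
adjust_airspeed(+5.21): V ← 25.78 +5.21 = 30.99 m/s
throttle_to(1043): rpm ← 1043
adjust_throttle(+985): rpm ← 1043 +985 = 2028
adjust_airspeed(+6.81): V ← 30.99 +6.81 = 37.8 m/s
final state: V = 37.8 m/s, rpm = 2028 → n = rpm/60 = 33.800000 rev/s
J = V / (n·D) = 37.8 / (33.800000 × 1.27) = 0.880585
regime bands: climb J<0.2866 | cruise [0.2866, 0.5732) | windmill J≥0.5732
J = 0.8806 → windmill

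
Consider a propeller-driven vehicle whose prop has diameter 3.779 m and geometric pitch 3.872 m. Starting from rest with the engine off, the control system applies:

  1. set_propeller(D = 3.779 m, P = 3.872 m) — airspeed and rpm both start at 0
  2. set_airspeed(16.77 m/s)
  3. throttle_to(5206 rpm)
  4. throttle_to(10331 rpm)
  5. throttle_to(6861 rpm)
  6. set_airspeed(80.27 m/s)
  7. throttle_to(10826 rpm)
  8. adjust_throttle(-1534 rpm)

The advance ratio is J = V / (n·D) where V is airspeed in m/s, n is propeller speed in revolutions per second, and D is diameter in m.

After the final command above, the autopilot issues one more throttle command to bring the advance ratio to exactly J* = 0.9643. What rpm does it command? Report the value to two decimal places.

rpm = 1321.65

set_propeller: D = 3.779 m, P = 3.872 m (p = P/D = 1.024610); state ← (V=0, rpm=0)
set_airspeed(16.77): V ← 16.77 m/s
throttle_to(5206): rpm ← 5206
throttle_to(10331): rpm ← 10331
throttle_to(6861): rpm ← 6861
set_airspeed(80.27): V ← 80.27 m/s
throttle_to(10826): rpm ← 10826
adjust_throttle(-1534): rpm ← 10826 -1534 = 9292
final state: V = 80.27 m/s, rpm = 9292 → n = rpm/60 = 154.866667 rev/s
target J* = 0.9643; solve J* = V/(n·D) for n: n = V/(J*·D) = 80.27/(0.9643 × 3.779) = 22.027449 rev/s
rpm = 60·n = 1321.646940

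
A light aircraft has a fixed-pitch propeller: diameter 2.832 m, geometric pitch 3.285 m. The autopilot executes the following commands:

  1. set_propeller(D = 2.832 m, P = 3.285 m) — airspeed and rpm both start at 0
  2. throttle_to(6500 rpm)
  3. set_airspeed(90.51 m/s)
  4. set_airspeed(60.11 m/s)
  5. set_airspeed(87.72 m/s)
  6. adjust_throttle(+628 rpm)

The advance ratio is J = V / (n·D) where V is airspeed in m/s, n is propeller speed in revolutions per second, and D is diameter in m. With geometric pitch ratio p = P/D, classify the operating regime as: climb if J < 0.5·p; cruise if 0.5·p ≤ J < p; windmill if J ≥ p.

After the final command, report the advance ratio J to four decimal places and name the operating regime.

set_propeller: D = 2.832 m, P = 3.285 m (p = P/D = 1.159958); state ← (V=0, rpm=0)
throttle_to(6500): rpm ← 6500
set_airspeed(90.51): V ← 90.51 m/s
set_airspeed(60.11): V ← 60.11 m/s
set_airspeed(87.72): V ← 87.72 m/s
adjust_throttle(+628): rpm ← 6500 +628 = 7128
final state: V = 87.72 m/s, rpm = 7128 → n = rpm/60 = 118.800000 rev/s
J = V / (n·D) = 87.72 / (118.800000 × 2.832) = 0.260729
regime bands: climb J<0.5800 | cruise [0.5800, 1.1600) | windmill J≥1.1600
J = 0.2607 → climb

J = 0.2607, regime = climb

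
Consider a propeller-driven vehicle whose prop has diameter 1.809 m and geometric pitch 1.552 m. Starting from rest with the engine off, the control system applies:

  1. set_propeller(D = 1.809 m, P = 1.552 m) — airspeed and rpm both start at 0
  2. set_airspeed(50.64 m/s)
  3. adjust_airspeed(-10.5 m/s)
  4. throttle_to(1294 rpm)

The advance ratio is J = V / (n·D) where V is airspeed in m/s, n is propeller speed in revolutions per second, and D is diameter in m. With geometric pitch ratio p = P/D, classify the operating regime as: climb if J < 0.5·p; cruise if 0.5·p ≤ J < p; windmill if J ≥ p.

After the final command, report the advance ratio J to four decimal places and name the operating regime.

set_propeller: D = 1.809 m, P = 1.552 m (p = P/D = 0.857933); state ← (V=0, rpm=0)
set_airspeed(50.64): V ← 50.64 m/s
adjust_airspeed(-10.5): V ← 50.64 -10.5 = 40.14 m/s
throttle_to(1294): rpm ← 1294
final state: V = 40.14 m/s, rpm = 1294 → n = rpm/60 = 21.566667 rev/s
J = V / (n·D) = 40.14 / (21.566667 × 1.809) = 1.028859
regime bands: climb J<0.4290 | cruise [0.4290, 0.8579) | windmill J≥0.8579
J = 1.0289 → windmill

J = 1.0289, regime = windmill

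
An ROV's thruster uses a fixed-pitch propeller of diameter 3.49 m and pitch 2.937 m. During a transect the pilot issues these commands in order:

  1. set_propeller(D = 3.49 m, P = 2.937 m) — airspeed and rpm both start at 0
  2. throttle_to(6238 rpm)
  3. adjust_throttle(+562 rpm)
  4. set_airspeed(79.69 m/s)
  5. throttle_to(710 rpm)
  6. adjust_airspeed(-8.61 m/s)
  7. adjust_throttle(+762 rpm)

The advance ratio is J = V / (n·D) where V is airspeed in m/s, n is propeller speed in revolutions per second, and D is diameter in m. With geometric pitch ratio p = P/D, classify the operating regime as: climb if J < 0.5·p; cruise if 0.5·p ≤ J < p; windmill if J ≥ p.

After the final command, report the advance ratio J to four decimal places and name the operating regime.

set_propeller: D = 3.49 m, P = 2.937 m (p = P/D = 0.841547); state ← (V=0, rpm=0)
throttle_to(6238): rpm ← 6238
adjust_throttle(+562): rpm ← 6238 +562 = 6800
set_airspeed(79.69): V ← 79.69 m/s
throttle_to(710): rpm ← 710
adjust_airspeed(-8.61): V ← 79.69 -8.61 = 71.08 m/s
adjust_throttle(+762): rpm ← 710 +762 = 1472
final state: V = 71.08 m/s, rpm = 1472 → n = rpm/60 = 24.533333 rev/s
J = V / (n·D) = 71.08 / (24.533333 × 3.49) = 0.830167
regime bands: climb J<0.4208 | cruise [0.4208, 0.8415) | windmill J≥0.8415
J = 0.8302 → cruise

J = 0.8302, regime = cruise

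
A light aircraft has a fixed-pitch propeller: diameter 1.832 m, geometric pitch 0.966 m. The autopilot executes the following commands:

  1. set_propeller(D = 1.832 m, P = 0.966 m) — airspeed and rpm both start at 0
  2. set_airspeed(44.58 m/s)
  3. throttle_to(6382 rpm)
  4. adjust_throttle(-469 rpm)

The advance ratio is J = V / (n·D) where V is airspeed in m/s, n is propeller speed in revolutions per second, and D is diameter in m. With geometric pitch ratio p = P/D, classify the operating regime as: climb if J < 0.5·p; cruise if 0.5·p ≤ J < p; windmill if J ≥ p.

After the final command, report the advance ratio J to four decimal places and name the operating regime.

set_propeller: D = 1.832 m, P = 0.966 m (p = P/D = 0.527293); state ← (V=0, rpm=0)
set_airspeed(44.58): V ← 44.58 m/s
throttle_to(6382): rpm ← 6382
adjust_throttle(-469): rpm ← 6382 -469 = 5913
final state: V = 44.58 m/s, rpm = 5913 → n = rpm/60 = 98.550000 rev/s
J = V / (n·D) = 44.58 / (98.550000 × 1.832) = 0.246921
regime bands: climb J<0.2636 | cruise [0.2636, 0.5273) | windmill J≥0.5273
J = 0.2469 → climb

J = 0.2469, regime = climb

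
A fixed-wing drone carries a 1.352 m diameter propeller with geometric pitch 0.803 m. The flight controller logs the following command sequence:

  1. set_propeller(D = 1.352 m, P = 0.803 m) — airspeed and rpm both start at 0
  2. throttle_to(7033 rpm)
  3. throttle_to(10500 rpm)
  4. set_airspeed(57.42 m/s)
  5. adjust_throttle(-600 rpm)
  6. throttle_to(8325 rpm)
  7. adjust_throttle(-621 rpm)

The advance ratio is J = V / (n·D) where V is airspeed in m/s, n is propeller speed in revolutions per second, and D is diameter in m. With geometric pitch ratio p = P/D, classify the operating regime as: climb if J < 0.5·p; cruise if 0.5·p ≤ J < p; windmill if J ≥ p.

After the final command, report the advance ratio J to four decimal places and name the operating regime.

J = 0.3308, regime = cruise

set_propeller: D = 1.352 m, P = 0.803 m (p = P/D = 0.593935); state ← (V=0, rpm=0)
throttle_to(7033): rpm ← 7033
throttle_to(10500): rpm ← 10500
set_airspeed(57.42): V ← 57.42 m/s
adjust_throttle(-600): rpm ← 10500 -600 = 9900
throttle_to(8325): rpm ← 8325
adjust_throttle(-621): rpm ← 8325 -621 = 7704
final state: V = 57.42 m/s, rpm = 7704 → n = rpm/60 = 128.400000 rev/s
J = V / (n·D) = 57.42 / (128.400000 × 1.352) = 0.330766
regime bands: climb J<0.2970 | cruise [0.2970, 0.5939) | windmill J≥0.5939
J = 0.3308 → cruise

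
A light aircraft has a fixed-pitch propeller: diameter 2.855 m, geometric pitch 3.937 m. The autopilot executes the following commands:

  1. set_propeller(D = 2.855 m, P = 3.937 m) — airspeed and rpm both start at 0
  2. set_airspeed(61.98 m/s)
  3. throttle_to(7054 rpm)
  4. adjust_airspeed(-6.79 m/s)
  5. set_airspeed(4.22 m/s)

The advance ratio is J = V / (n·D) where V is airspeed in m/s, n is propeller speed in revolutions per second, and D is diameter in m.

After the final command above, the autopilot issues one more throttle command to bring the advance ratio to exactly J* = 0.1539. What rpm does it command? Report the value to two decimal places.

rpm = 576.26

set_propeller: D = 2.855 m, P = 3.937 m (p = P/D = 1.378984); state ← (V=0, rpm=0)
set_airspeed(61.98): V ← 61.98 m/s
throttle_to(7054): rpm ← 7054
adjust_airspeed(-6.79): V ← 61.98 -6.79 = 55.19 m/s
set_airspeed(4.22): V ← 4.22 m/s
final state: V = 4.22 m/s, rpm = 7054 → n = rpm/60 = 117.566667 rev/s
target J* = 0.1539; solve J* = V/(n·D) for n: n = V/(J*·D) = 4.22/(0.1539 × 2.855) = 9.604344 rev/s
rpm = 60·n = 576.260656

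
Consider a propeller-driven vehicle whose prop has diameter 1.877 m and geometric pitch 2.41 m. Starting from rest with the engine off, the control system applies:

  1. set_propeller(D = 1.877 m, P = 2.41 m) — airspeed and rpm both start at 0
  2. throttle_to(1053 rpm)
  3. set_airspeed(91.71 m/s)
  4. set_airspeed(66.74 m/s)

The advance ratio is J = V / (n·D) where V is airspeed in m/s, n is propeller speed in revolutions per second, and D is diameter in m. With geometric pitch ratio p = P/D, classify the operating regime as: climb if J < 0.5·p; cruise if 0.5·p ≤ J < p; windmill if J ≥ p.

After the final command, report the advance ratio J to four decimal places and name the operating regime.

set_propeller: D = 1.877 m, P = 2.41 m (p = P/D = 1.283964); state ← (V=0, rpm=0)
throttle_to(1053): rpm ← 1053
set_airspeed(91.71): V ← 91.71 m/s
set_airspeed(66.74): V ← 66.74 m/s
final state: V = 66.74 m/s, rpm = 1053 → n = rpm/60 = 17.550000 rev/s
J = V / (n·D) = 66.74 / (17.550000 × 1.877) = 2.026025
regime bands: climb J<0.6420 | cruise [0.6420, 1.2840) | windmill J≥1.2840
J = 2.0260 → windmill

J = 2.0260, regime = windmill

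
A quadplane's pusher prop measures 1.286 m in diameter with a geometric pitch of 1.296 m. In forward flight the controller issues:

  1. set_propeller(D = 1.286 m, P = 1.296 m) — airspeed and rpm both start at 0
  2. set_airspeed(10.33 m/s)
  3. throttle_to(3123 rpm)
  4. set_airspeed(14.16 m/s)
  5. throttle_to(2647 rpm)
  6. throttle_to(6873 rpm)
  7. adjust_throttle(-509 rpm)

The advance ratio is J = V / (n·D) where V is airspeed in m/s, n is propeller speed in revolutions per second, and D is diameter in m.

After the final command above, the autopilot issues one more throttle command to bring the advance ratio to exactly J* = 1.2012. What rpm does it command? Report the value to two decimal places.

rpm = 549.99

set_propeller: D = 1.286 m, P = 1.296 m (p = P/D = 1.007776); state ← (V=0, rpm=0)
set_airspeed(10.33): V ← 10.33 m/s
throttle_to(3123): rpm ← 3123
set_airspeed(14.16): V ← 14.16 m/s
throttle_to(2647): rpm ← 2647
throttle_to(6873): rpm ← 6873
adjust_throttle(-509): rpm ← 6873 -509 = 6364
final state: V = 14.16 m/s, rpm = 6364 → n = rpm/60 = 106.066667 rev/s
target J* = 1.2012; solve J* = V/(n·D) for n: n = V/(J*·D) = 14.16/(1.2012 × 1.286) = 9.166572 rev/s
rpm = 60·n = 549.994329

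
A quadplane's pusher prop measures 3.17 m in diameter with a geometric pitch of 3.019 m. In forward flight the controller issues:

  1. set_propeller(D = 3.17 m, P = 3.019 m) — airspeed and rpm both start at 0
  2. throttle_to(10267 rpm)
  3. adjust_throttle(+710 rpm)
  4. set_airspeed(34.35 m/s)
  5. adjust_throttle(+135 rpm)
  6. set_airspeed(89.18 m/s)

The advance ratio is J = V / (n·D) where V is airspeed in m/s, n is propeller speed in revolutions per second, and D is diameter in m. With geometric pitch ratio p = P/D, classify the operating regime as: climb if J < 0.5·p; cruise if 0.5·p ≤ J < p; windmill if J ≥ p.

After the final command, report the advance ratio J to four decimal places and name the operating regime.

J = 0.1519, regime = climb

set_propeller: D = 3.17 m, P = 3.019 m (p = P/D = 0.952366); state ← (V=0, rpm=0)
throttle_to(10267): rpm ← 10267
adjust_throttle(+710): rpm ← 10267 +710 = 10977
set_airspeed(34.35): V ← 34.35 m/s
adjust_throttle(+135): rpm ← 10977 +135 = 11112
set_airspeed(89.18): V ← 89.18 m/s
final state: V = 89.18 m/s, rpm = 11112 → n = rpm/60 = 185.200000 rev/s
J = V / (n·D) = 89.18 / (185.200000 × 3.17) = 0.151903
regime bands: climb J<0.4762 | cruise [0.4762, 0.9524) | windmill J≥0.9524
J = 0.1519 → climb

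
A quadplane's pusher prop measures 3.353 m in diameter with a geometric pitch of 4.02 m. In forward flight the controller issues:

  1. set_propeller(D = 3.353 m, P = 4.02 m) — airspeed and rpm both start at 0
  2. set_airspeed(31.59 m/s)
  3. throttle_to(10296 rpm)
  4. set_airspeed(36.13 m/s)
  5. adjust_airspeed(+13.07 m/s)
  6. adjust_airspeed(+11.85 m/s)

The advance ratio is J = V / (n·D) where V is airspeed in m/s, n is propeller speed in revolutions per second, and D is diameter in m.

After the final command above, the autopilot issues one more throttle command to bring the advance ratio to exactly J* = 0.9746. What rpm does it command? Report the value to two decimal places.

rpm = 1120.93

set_propeller: D = 3.353 m, P = 4.02 m (p = P/D = 1.198926); state ← (V=0, rpm=0)
set_airspeed(31.59): V ← 31.59 m/s
throttle_to(10296): rpm ← 10296
set_airspeed(36.13): V ← 36.13 m/s
adjust_airspeed(+13.07): V ← 36.13 +13.07 = 49.2 m/s
adjust_airspeed(+11.85): V ← 49.2 +11.85 = 61.05 m/s
final state: V = 61.05 m/s, rpm = 10296 → n = rpm/60 = 171.600000 rev/s
target J* = 0.9746; solve J* = V/(n·D) for n: n = V/(J*·D) = 61.05/(0.9746 × 3.353) = 18.682101 rev/s
rpm = 60·n = 1120.926040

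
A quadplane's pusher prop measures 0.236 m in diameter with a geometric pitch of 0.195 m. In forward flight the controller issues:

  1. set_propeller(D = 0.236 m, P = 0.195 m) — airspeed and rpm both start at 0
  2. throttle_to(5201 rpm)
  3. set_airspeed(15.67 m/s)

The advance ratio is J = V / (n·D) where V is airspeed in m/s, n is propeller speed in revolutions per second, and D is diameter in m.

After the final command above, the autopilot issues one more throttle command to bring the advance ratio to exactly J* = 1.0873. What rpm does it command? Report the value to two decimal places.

set_propeller: D = 0.236 m, P = 0.195 m (p = P/D = 0.826271); state ← (V=0, rpm=0)
throttle_to(5201): rpm ← 5201
set_airspeed(15.67): V ← 15.67 m/s
final state: V = 15.67 m/s, rpm = 5201 → n = rpm/60 = 86.683333 rev/s
target J* = 1.0873; solve J* = V/(n·D) for n: n = V/(J*·D) = 15.67/(1.0873 × 0.236) = 61.067143 rev/s
rpm = 60·n = 3664.028608

rpm = 3664.03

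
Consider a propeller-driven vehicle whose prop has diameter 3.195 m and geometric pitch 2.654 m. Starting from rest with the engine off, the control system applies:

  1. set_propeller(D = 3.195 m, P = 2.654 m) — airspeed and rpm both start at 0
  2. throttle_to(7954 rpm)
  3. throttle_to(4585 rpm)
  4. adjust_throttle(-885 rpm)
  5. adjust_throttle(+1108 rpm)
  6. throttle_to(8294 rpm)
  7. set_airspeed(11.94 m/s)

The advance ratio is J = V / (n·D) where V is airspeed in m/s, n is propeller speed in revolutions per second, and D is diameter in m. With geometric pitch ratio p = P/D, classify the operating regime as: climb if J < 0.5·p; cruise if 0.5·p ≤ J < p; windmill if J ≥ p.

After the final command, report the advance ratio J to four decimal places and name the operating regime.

J = 0.0270, regime = climb

set_propeller: D = 3.195 m, P = 2.654 m (p = P/D = 0.830673); state ← (V=0, rpm=0)
throttle_to(7954): rpm ← 7954
throttle_to(4585): rpm ← 4585
adjust_throttle(-885): rpm ← 4585 -885 = 3700
adjust_throttle(+1108): rpm ← 3700 +1108 = 4808
throttle_to(8294): rpm ← 8294
set_airspeed(11.94): V ← 11.94 m/s
final state: V = 11.94 m/s, rpm = 8294 → n = rpm/60 = 138.233333 rev/s
J = V / (n·D) = 11.94 / (138.233333 × 3.195) = 0.027035
regime bands: climb J<0.4153 | cruise [0.4153, 0.8307) | windmill J≥0.8307
J = 0.0270 → climb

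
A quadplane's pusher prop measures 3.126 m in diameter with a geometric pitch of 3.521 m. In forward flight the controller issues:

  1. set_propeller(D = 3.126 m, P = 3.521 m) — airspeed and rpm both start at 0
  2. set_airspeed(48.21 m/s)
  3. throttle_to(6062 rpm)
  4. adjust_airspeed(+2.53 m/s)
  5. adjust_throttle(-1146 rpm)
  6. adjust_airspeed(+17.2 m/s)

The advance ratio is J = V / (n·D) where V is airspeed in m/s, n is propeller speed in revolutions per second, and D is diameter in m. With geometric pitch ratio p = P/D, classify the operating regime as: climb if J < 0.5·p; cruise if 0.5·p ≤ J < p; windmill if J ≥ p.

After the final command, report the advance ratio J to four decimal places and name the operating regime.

J = 0.2653, regime = climb

set_propeller: D = 3.126 m, P = 3.521 m (p = P/D = 1.126360); state ← (V=0, rpm=0)
set_airspeed(48.21): V ← 48.21 m/s
throttle_to(6062): rpm ← 6062
adjust_airspeed(+2.53): V ← 48.21 +2.53 = 50.74 m/s
adjust_throttle(-1146): rpm ← 6062 -1146 = 4916
adjust_airspeed(+17.2): V ← 50.74 +17.2 = 67.94 m/s
final state: V = 67.94 m/s, rpm = 4916 → n = rpm/60 = 81.933333 rev/s
J = V / (n·D) = 67.94 / (81.933333 × 3.126) = 0.265263
regime bands: climb J<0.5632 | cruise [0.5632, 1.1264) | windmill J≥1.1264
J = 0.2653 → climb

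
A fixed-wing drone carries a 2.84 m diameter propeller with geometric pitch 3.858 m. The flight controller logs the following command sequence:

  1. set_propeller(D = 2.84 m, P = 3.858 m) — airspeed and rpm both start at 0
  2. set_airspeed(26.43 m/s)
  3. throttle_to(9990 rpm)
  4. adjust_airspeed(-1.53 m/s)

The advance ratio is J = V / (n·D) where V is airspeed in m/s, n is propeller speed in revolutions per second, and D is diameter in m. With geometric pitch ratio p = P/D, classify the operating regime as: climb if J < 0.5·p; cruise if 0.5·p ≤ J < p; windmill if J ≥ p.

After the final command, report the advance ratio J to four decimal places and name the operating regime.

set_propeller: D = 2.84 m, P = 3.858 m (p = P/D = 1.358451); state ← (V=0, rpm=0)
set_airspeed(26.43): V ← 26.43 m/s
throttle_to(9990): rpm ← 9990
adjust_airspeed(-1.53): V ← 26.43 -1.53 = 24.9 m/s
final state: V = 24.9 m/s, rpm = 9990 → n = rpm/60 = 166.500000 rev/s
J = V / (n·D) = 24.9 / (166.500000 × 2.84) = 0.052658
regime bands: climb J<0.6792 | cruise [0.6792, 1.3585) | windmill J≥1.3585
J = 0.0527 → climb

J = 0.0527, regime = climb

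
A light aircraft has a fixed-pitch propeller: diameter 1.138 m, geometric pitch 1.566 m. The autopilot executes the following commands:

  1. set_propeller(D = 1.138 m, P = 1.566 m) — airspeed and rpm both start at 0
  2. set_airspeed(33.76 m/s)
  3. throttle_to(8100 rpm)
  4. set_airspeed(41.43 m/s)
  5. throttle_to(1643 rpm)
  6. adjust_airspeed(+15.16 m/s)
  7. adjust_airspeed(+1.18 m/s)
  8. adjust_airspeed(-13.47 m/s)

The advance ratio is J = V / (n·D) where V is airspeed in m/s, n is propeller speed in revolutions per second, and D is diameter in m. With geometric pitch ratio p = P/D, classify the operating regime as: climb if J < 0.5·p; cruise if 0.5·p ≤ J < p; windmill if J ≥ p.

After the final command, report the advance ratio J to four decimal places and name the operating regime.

set_propeller: D = 1.138 m, P = 1.566 m (p = P/D = 1.376098); state ← (V=0, rpm=0)
set_airspeed(33.76): V ← 33.76 m/s
throttle_to(8100): rpm ← 8100
set_airspeed(41.43): V ← 41.43 m/s
throttle_to(1643): rpm ← 1643
adjust_airspeed(+15.16): V ← 41.43 +15.16 = 56.59 m/s
adjust_airspeed(+1.18): V ← 56.59 +1.18 = 57.77 m/s
adjust_airspeed(-13.47): V ← 57.77 -13.47 = 44.3 m/s
final state: V = 44.3 m/s, rpm = 1643 → n = rpm/60 = 27.383333 rev/s
J = V / (n·D) = 44.3 / (27.383333 × 1.138) = 1.421593
regime bands: climb J<0.6880 | cruise [0.6880, 1.3761) | windmill J≥1.3761
J = 1.4216 → windmill

J = 1.4216, regime = windmill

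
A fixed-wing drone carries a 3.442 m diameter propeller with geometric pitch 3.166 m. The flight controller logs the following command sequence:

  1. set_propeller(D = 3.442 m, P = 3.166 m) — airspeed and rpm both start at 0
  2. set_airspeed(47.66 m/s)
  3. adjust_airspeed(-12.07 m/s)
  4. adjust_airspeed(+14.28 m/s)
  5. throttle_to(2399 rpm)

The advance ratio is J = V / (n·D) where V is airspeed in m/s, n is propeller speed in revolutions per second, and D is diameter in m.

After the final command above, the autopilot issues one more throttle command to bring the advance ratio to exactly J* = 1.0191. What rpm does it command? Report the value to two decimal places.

set_propeller: D = 3.442 m, P = 3.166 m (p = P/D = 0.919814); state ← (V=0, rpm=0)
set_airspeed(47.66): V ← 47.66 m/s
adjust_airspeed(-12.07): V ← 47.66 -12.07 = 35.59 m/s
adjust_airspeed(+14.28): V ← 35.59 +14.28 = 49.87 m/s
throttle_to(2399): rpm ← 2399
final state: V = 49.87 m/s, rpm = 2399 → n = rpm/60 = 39.983333 rev/s
target J* = 1.0191; solve J* = V/(n·D) for n: n = V/(J*·D) = 49.87/(1.0191 × 3.442) = 14.217122 rev/s
rpm = 60·n = 853.027340

rpm = 853.03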